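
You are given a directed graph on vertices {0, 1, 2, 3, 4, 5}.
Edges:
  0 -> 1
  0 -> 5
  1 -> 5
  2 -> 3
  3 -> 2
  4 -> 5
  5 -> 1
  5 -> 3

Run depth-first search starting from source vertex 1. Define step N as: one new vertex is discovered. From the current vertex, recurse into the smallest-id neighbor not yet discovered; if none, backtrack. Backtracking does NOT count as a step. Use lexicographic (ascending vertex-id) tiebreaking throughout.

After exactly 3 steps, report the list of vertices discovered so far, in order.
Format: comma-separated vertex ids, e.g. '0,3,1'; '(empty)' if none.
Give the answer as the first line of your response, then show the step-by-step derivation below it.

1,5,3

step 1: discover 1; path=1; order=1
step 2: discover 5; path=1>5; order=1,5
step 3: discover 3; path=1>5>3; order=1,5,3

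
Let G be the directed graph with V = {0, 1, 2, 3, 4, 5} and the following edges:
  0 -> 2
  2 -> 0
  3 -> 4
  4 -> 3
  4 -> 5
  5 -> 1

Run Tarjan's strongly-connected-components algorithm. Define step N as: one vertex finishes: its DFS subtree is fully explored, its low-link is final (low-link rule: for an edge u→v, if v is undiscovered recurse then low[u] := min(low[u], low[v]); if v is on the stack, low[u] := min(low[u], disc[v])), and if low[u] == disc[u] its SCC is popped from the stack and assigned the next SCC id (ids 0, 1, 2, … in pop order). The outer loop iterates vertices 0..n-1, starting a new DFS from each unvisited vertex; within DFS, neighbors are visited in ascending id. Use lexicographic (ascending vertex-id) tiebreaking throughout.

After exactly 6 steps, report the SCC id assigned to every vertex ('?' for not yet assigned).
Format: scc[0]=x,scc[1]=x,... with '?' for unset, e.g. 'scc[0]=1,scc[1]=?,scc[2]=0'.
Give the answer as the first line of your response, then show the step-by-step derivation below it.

scc[0]=0,scc[1]=1,scc[2]=0,scc[3]=3,scc[4]=3,scc[5]=2

step 1: low=(low[0]=0,low[1]=?,low[2]=0,low[3]=?,low[4]=?,low[5]=?); scc=(scc[0]=?,scc[1]=?,scc[2]=?,scc[3]=?,scc[4]=?,scc[5]=?)
step 2: low=(low[0]=0,low[1]=?,low[2]=0,low[3]=?,low[4]=?,low[5]=?); scc=(scc[0]=0,scc[1]=?,scc[2]=0,scc[3]=?,scc[4]=?,scc[5]=?)
step 3: low=(low[0]=0,low[1]=2,low[2]=0,low[3]=?,low[4]=?,low[5]=?); scc=(scc[0]=0,scc[1]=1,scc[2]=0,scc[3]=?,scc[4]=?,scc[5]=?)
step 4: low=(low[0]=0,low[1]=2,low[2]=0,low[3]=3,low[4]=3,low[5]=5); scc=(scc[0]=0,scc[1]=1,scc[2]=0,scc[3]=?,scc[4]=?,scc[5]=2)
step 5: low=(low[0]=0,low[1]=2,low[2]=0,low[3]=3,low[4]=3,low[5]=5); scc=(scc[0]=0,scc[1]=1,scc[2]=0,scc[3]=?,scc[4]=?,scc[5]=2)
step 6: low=(low[0]=0,low[1]=2,low[2]=0,low[3]=3,low[4]=3,low[5]=5); scc=(scc[0]=0,scc[1]=1,scc[2]=0,scc[3]=3,scc[4]=3,scc[5]=2)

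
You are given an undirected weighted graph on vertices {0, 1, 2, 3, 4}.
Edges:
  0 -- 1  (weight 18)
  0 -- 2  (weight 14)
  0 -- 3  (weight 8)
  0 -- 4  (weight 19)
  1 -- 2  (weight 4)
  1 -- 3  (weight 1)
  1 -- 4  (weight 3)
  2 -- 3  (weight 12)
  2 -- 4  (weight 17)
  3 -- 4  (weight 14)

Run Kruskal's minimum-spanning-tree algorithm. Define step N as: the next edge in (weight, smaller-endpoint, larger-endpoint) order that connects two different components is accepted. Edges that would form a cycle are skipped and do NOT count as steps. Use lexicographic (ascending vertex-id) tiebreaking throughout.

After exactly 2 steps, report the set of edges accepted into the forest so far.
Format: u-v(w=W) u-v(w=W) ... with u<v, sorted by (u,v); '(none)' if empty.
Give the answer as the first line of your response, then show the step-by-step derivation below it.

1-3(w=1) 1-4(w=3)

step 1: add edge 1-3 (w=1); MST = {1-3(w=1)}
step 2: add edge 1-4 (w=3); MST = {1-3(w=1) 1-4(w=3)}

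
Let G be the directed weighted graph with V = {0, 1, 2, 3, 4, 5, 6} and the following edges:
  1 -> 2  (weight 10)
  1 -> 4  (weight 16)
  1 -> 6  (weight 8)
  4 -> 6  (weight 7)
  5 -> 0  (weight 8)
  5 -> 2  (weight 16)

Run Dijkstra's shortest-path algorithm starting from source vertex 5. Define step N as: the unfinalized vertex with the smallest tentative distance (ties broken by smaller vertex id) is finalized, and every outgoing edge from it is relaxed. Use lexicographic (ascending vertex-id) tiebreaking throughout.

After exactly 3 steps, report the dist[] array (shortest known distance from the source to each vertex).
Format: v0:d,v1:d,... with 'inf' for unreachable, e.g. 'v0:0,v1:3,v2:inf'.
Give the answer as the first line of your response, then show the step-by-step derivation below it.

v0:8,v1:inf,v2:16,v3:inf,v4:inf,v5:0,v6:inf

step 1: dist = v0:8,v1:inf,v2:16,v3:inf,v4:inf,v5:0,v6:inf
step 2: dist = v0:8,v1:inf,v2:16,v3:inf,v4:inf,v5:0,v6:inf
step 3: dist = v0:8,v1:inf,v2:16,v3:inf,v4:inf,v5:0,v6:inf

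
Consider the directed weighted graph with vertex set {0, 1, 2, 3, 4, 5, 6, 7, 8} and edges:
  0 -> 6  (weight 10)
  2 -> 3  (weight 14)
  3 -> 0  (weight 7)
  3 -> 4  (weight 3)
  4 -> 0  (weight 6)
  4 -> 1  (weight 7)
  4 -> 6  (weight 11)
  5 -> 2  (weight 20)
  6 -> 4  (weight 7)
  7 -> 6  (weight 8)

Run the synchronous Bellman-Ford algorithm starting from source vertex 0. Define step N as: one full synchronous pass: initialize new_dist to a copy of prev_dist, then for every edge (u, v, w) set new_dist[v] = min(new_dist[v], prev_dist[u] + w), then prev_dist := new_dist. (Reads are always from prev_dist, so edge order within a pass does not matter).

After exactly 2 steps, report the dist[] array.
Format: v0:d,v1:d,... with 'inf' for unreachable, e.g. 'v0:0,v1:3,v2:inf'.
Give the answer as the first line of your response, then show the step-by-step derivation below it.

v0:0,v1:inf,v2:inf,v3:inf,v4:17,v5:inf,v6:10,v7:inf,v8:inf

step 1: dist = v0:0,v1:inf,v2:inf,v3:inf,v4:inf,v5:inf,v6:10,v7:inf,v8:inf
step 2: dist = v0:0,v1:inf,v2:inf,v3:inf,v4:17,v5:inf,v6:10,v7:inf,v8:inf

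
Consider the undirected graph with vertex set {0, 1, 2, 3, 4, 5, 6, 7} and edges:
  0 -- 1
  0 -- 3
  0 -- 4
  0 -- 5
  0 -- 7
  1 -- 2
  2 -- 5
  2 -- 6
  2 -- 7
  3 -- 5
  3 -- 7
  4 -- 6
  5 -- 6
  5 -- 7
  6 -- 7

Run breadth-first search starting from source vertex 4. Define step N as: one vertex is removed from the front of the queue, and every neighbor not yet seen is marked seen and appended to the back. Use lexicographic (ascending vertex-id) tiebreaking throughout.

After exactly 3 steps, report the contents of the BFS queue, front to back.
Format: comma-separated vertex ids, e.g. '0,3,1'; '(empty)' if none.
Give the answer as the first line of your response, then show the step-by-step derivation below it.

1,3,5,7,2

step 1: dequeue 4; queue=[0,6]; order=4
step 2: dequeue 0; queue=[6,1,3,5,7]; order=4,0
step 3: dequeue 6; queue=[1,3,5,7,2]; order=4,0,6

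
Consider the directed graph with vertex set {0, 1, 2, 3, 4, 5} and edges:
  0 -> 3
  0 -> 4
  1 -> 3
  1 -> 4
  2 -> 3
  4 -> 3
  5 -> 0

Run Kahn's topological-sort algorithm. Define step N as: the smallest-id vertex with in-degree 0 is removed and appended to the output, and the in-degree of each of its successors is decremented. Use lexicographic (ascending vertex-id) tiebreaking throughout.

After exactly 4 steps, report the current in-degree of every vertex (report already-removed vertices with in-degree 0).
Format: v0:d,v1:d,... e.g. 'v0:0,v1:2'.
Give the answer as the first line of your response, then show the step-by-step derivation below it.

v0:0,v1:0,v2:0,v3:1,v4:0,v5:0

step 1: output 1; order=[1]; indeg=(1,0,0,3,1,0)
step 2: output 2; order=[1,2]; indeg=(1,0,0,2,1,0)
step 3: output 5; order=[1,2,5]; indeg=(0,0,0,2,1,0)
step 4: output 0; order=[1,2,5,0]; indeg=(0,0,0,1,0,0)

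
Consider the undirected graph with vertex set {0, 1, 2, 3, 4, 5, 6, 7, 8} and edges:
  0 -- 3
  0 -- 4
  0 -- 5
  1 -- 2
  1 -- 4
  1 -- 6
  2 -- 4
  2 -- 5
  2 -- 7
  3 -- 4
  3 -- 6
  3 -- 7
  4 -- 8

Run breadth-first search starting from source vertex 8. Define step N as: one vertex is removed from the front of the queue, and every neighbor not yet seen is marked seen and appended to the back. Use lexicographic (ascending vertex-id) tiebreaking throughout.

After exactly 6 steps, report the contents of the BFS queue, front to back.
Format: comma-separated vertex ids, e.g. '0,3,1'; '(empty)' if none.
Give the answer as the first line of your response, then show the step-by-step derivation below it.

5,6,7

step 1: dequeue 8; queue=[4]; order=8
step 2: dequeue 4; queue=[0,1,2,3]; order=8,4
step 3: dequeue 0; queue=[1,2,3,5]; order=8,4,0
step 4: dequeue 1; queue=[2,3,5,6]; order=8,4,0,1
step 5: dequeue 2; queue=[3,5,6,7]; order=8,4,0,1,2
step 6: dequeue 3; queue=[5,6,7]; order=8,4,0,1,2,3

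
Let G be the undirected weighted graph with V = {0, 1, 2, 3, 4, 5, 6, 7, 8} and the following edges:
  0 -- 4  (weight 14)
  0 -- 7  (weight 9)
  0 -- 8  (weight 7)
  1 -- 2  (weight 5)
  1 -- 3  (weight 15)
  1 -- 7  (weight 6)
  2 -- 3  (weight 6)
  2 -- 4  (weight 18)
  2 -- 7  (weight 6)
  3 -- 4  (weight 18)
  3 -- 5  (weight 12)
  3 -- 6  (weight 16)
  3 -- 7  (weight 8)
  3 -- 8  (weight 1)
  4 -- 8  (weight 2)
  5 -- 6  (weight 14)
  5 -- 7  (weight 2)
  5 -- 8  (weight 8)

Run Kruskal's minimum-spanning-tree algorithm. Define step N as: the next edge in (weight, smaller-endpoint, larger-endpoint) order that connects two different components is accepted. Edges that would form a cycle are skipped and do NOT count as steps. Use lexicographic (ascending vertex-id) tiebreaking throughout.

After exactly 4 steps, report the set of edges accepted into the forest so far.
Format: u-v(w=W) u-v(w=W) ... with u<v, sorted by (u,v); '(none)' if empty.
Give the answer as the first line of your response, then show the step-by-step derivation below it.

1-2(w=5) 3-8(w=1) 4-8(w=2) 5-7(w=2)

step 1: add edge 3-8 (w=1); MST = {3-8(w=1)}
step 2: add edge 4-8 (w=2); MST = {3-8(w=1) 4-8(w=2)}
step 3: add edge 5-7 (w=2); MST = {3-8(w=1) 4-8(w=2) 5-7(w=2)}
step 4: add edge 1-2 (w=5); MST = {1-2(w=5) 3-8(w=1) 4-8(w=2) 5-7(w=2)}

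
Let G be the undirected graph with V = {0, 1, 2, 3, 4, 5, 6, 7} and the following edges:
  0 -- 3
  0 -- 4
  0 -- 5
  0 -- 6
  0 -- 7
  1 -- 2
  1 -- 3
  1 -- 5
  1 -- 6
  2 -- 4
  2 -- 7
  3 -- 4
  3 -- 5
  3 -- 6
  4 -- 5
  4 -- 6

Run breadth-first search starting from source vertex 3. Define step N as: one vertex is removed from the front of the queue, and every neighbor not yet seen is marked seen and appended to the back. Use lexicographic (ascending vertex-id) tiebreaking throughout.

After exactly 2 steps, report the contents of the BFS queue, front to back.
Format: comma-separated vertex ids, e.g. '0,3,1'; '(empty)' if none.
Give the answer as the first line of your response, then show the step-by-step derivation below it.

1,4,5,6,7

step 1: dequeue 3; queue=[0,1,4,5,6]; order=3
step 2: dequeue 0; queue=[1,4,5,6,7]; order=3,0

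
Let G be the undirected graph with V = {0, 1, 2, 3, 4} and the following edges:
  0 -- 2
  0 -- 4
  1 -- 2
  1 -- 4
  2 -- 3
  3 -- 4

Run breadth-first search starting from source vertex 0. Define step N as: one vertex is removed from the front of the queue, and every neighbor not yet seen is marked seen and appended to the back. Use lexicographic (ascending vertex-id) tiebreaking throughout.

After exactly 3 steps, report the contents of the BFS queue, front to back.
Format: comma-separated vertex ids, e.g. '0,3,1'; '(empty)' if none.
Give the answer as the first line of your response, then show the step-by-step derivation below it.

1,3

step 1: dequeue 0; queue=[2,4]; order=0
step 2: dequeue 2; queue=[4,1,3]; order=0,2
step 3: dequeue 4; queue=[1,3]; order=0,2,4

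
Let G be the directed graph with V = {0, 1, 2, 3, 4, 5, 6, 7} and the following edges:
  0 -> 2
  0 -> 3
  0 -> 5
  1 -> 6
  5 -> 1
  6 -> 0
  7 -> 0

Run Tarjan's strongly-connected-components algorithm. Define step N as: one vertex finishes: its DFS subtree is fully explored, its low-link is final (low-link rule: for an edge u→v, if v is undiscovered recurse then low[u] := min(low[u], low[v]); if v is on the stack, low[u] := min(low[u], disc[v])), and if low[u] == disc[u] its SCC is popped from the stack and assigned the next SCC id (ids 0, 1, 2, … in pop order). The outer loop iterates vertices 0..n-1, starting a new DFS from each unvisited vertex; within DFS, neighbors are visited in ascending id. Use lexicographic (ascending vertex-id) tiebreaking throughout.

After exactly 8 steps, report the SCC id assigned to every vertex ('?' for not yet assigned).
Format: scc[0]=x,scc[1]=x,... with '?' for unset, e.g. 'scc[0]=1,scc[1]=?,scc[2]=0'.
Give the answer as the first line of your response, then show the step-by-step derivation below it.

scc[0]=2,scc[1]=2,scc[2]=0,scc[3]=1,scc[4]=3,scc[5]=2,scc[6]=2,scc[7]=4

step 1: low=(low[0]=0,low[1]=?,low[2]=1,low[3]=?,low[4]=?,low[5]=?,low[6]=?,low[7]=?); scc=(scc[0]=?,scc[1]=?,scc[2]=0,scc[3]=?,scc[4]=?,scc[5]=?,scc[6]=?,scc[7]=?)
step 2: low=(low[0]=0,low[1]=?,low[2]=1,low[3]=2,low[4]=?,low[5]=?,low[6]=?,low[7]=?); scc=(scc[0]=?,scc[1]=?,scc[2]=0,scc[3]=1,scc[4]=?,scc[5]=?,scc[6]=?,scc[7]=?)
step 3: low=(low[0]=0,low[1]=4,low[2]=1,low[3]=2,low[4]=?,low[5]=3,low[6]=0,low[7]=?); scc=(scc[0]=?,scc[1]=?,scc[2]=0,scc[3]=1,scc[4]=?,scc[5]=?,scc[6]=?,scc[7]=?)
step 4: low=(low[0]=0,low[1]=0,low[2]=1,low[3]=2,low[4]=?,low[5]=3,low[6]=0,low[7]=?); scc=(scc[0]=?,scc[1]=?,scc[2]=0,scc[3]=1,scc[4]=?,scc[5]=?,scc[6]=?,scc[7]=?)
step 5: low=(low[0]=0,low[1]=0,low[2]=1,low[3]=2,low[4]=?,low[5]=0,low[6]=0,low[7]=?); scc=(scc[0]=?,scc[1]=?,scc[2]=0,scc[3]=1,scc[4]=?,scc[5]=?,scc[6]=?,scc[7]=?)
step 6: low=(low[0]=0,low[1]=0,low[2]=1,low[3]=2,low[4]=?,low[5]=0,low[6]=0,low[7]=?); scc=(scc[0]=2,scc[1]=2,scc[2]=0,scc[3]=1,scc[4]=?,scc[5]=2,scc[6]=2,scc[7]=?)
step 7: low=(low[0]=0,low[1]=0,low[2]=1,low[3]=2,low[4]=6,low[5]=0,low[6]=0,low[7]=?); scc=(scc[0]=2,scc[1]=2,scc[2]=0,scc[3]=1,scc[4]=3,scc[5]=2,scc[6]=2,scc[7]=?)
step 8: low=(low[0]=0,low[1]=0,low[2]=1,low[3]=2,low[4]=6,low[5]=0,low[6]=0,low[7]=7); scc=(scc[0]=2,scc[1]=2,scc[2]=0,scc[3]=1,scc[4]=3,scc[5]=2,scc[6]=2,scc[7]=4)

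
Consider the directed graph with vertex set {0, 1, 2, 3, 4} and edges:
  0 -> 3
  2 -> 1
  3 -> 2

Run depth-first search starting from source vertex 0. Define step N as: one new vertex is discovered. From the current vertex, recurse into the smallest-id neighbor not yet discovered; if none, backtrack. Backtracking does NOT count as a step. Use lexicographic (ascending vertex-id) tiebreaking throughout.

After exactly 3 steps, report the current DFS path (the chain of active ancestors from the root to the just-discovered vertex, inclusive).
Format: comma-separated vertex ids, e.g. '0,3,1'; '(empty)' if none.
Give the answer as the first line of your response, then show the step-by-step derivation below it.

0,3,2

step 1: discover 0; path=0; order=0
step 2: discover 3; path=0>3; order=0,3
step 3: discover 2; path=0>3>2; order=0,3,2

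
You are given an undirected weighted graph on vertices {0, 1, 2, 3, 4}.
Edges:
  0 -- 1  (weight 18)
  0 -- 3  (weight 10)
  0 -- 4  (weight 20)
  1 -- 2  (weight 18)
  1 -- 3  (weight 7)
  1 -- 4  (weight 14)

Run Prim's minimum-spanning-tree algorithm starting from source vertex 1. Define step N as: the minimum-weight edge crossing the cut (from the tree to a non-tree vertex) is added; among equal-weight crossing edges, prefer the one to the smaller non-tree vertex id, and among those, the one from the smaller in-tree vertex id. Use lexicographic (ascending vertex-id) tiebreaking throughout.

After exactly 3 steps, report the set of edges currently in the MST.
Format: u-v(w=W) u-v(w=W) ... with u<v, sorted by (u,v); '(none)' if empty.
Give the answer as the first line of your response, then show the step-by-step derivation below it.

0-3(w=10) 1-3(w=7) 1-4(w=14)

step 1: add edge 1-3 (w=7); MST = {1-3(w=7)}
step 2: add edge 0-3 (w=10); MST = {0-3(w=10) 1-3(w=7)}
step 3: add edge 1-4 (w=14); MST = {0-3(w=10) 1-3(w=7) 1-4(w=14)}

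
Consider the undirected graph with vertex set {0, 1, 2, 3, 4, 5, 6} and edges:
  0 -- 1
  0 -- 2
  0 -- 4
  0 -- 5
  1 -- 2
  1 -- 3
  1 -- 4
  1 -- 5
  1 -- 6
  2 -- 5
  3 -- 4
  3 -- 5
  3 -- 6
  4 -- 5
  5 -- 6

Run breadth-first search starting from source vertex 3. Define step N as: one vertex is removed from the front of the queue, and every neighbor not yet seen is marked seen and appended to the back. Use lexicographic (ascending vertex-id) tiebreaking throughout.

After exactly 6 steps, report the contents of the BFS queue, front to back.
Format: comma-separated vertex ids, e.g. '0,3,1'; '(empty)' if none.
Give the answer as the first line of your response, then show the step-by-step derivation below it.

2

step 1: dequeue 3; queue=[1,4,5,6]; order=3
step 2: dequeue 1; queue=[4,5,6,0,2]; order=3,1
step 3: dequeue 4; queue=[5,6,0,2]; order=3,1,4
step 4: dequeue 5; queue=[6,0,2]; order=3,1,4,5
step 5: dequeue 6; queue=[0,2]; order=3,1,4,5,6
step 6: dequeue 0; queue=[2]; order=3,1,4,5,6,0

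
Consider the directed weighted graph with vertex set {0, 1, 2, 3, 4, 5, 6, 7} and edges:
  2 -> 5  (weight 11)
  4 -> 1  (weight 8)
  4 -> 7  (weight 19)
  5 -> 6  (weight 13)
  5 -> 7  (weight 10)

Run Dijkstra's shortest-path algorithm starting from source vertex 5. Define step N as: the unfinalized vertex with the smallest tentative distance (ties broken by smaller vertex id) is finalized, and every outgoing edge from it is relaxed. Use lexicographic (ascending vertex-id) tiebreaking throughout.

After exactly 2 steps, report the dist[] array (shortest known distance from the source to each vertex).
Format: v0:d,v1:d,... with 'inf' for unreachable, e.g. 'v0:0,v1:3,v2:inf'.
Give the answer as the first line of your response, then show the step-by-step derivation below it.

v0:inf,v1:inf,v2:inf,v3:inf,v4:inf,v5:0,v6:13,v7:10

step 1: dist = v0:inf,v1:inf,v2:inf,v3:inf,v4:inf,v5:0,v6:13,v7:10
step 2: dist = v0:inf,v1:inf,v2:inf,v3:inf,v4:inf,v5:0,v6:13,v7:10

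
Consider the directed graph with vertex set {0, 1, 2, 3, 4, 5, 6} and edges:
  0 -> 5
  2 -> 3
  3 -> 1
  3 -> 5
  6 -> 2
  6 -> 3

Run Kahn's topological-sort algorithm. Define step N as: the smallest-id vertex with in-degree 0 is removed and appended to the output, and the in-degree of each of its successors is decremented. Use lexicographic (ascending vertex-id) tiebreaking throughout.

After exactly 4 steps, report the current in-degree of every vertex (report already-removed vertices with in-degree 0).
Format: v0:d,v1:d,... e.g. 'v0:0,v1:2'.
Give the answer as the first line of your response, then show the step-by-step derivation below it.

v0:0,v1:1,v2:0,v3:0,v4:0,v5:1,v6:0

step 1: output 0; order=[0]; indeg=(0,1,1,2,0,1,0)
step 2: output 4; order=[0,4]; indeg=(0,1,1,2,0,1,0)
step 3: output 6; order=[0,4,6]; indeg=(0,1,0,1,0,1,0)
step 4: output 2; order=[0,4,6,2]; indeg=(0,1,0,0,0,1,0)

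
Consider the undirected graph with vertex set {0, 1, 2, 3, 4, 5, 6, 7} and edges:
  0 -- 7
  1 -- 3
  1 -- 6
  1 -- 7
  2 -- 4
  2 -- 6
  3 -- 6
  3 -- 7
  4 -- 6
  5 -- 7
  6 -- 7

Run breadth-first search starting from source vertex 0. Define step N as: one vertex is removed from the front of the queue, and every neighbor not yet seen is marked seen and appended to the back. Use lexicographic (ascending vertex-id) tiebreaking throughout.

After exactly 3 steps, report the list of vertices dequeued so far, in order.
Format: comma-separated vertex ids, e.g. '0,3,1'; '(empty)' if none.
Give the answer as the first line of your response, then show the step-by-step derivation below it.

0,7,1

step 1: dequeue 0; queue=[7]; order=0
step 2: dequeue 7; queue=[1,3,5,6]; order=0,7
step 3: dequeue 1; queue=[3,5,6]; order=0,7,1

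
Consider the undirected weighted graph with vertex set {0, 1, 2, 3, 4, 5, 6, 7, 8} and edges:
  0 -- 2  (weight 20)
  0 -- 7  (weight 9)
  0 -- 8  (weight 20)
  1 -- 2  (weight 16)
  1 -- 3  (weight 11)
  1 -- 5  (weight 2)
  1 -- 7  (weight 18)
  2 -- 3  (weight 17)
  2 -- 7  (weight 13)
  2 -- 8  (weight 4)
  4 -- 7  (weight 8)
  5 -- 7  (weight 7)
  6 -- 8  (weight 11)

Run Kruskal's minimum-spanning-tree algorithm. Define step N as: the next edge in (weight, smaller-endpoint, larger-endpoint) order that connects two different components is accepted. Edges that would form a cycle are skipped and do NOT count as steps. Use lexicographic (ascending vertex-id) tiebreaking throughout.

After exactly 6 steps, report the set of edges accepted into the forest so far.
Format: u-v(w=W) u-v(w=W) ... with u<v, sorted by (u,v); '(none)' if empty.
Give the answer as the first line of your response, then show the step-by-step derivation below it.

0-7(w=9) 1-3(w=11) 1-5(w=2) 2-8(w=4) 4-7(w=8) 5-7(w=7)

step 1: add edge 1-5 (w=2); MST = {1-5(w=2)}
step 2: add edge 2-8 (w=4); MST = {1-5(w=2) 2-8(w=4)}
step 3: add edge 5-7 (w=7); MST = {1-5(w=2) 2-8(w=4) 5-7(w=7)}
step 4: add edge 4-7 (w=8); MST = {1-5(w=2) 2-8(w=4) 4-7(w=8) 5-7(w=7)}
step 5: add edge 0-7 (w=9); MST = {0-7(w=9) 1-5(w=2) 2-8(w=4) 4-7(w=8) 5-7(w=7)}
step 6: add edge 1-3 (w=11); MST = {0-7(w=9) 1-3(w=11) 1-5(w=2) 2-8(w=4) 4-7(w=8) 5-7(w=7)}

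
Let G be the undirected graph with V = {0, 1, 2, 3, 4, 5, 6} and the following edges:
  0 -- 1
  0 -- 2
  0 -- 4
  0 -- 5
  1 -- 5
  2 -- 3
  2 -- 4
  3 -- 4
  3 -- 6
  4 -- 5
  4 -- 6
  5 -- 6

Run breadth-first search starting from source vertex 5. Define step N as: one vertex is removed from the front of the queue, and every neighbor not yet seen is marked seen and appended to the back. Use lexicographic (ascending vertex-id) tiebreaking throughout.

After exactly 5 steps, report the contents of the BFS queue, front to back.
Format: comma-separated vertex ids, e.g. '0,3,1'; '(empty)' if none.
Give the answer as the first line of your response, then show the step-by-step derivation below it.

2,3

step 1: dequeue 5; queue=[0,1,4,6]; order=5
step 2: dequeue 0; queue=[1,4,6,2]; order=5,0
step 3: dequeue 1; queue=[4,6,2]; order=5,0,1
step 4: dequeue 4; queue=[6,2,3]; order=5,0,1,4
step 5: dequeue 6; queue=[2,3]; order=5,0,1,4,6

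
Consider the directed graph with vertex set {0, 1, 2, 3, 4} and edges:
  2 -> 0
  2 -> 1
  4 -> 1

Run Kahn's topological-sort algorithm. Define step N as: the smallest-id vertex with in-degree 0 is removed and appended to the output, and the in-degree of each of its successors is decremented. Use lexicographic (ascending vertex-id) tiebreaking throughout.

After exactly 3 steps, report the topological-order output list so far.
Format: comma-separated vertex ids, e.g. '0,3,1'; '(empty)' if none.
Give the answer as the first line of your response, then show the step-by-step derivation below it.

2,0,3

step 1: output 2; order=[2]; indeg=(0,1,0,0,0)
step 2: output 0; order=[2,0]; indeg=(0,1,0,0,0)
step 3: output 3; order=[2,0,3]; indeg=(0,1,0,0,0)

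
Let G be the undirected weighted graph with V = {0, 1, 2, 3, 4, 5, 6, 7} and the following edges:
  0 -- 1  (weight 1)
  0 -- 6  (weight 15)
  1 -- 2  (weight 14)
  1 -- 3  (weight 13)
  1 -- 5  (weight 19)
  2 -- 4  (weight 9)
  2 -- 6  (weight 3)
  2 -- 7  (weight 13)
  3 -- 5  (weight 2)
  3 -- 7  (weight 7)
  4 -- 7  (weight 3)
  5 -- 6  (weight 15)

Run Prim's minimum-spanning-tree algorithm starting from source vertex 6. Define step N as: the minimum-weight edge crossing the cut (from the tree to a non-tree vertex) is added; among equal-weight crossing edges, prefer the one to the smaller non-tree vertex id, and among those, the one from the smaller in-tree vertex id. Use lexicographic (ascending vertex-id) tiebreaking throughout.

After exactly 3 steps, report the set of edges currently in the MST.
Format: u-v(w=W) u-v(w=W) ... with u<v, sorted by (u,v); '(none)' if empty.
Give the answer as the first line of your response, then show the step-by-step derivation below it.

2-4(w=9) 2-6(w=3) 4-7(w=3)

step 1: add edge 2-6 (w=3); MST = {2-6(w=3)}
step 2: add edge 2-4 (w=9); MST = {2-4(w=9) 2-6(w=3)}
step 3: add edge 4-7 (w=3); MST = {2-4(w=9) 2-6(w=3) 4-7(w=3)}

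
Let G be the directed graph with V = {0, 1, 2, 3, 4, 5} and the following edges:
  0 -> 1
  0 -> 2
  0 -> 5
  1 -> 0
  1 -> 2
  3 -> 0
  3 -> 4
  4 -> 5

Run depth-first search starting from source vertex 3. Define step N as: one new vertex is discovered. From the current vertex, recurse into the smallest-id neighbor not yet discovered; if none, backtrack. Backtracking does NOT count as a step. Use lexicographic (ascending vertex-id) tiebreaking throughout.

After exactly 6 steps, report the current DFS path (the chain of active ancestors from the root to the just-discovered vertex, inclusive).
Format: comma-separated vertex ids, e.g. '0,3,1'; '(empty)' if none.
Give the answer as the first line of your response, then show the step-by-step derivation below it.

3,4

step 1: discover 3; path=3; order=3
step 2: discover 0; path=3>0; order=3,0
step 3: discover 1; path=3>0>1; order=3,0,1
step 4: discover 2; path=3>0>1>2; order=3,0,1,2
step 5: discover 5; path=3>0>5; order=3,0,1,2,5
step 6: discover 4; path=3>4; order=3,0,1,2,5,4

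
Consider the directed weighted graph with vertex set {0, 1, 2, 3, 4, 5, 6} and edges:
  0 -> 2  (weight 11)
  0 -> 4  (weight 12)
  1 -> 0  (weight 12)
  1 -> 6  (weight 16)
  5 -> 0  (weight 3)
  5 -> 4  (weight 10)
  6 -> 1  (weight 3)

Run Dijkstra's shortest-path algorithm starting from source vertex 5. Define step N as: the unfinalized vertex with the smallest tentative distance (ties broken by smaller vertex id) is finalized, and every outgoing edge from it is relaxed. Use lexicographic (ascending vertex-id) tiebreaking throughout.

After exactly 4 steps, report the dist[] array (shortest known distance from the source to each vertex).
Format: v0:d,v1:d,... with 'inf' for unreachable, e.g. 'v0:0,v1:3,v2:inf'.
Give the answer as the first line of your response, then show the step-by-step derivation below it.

v0:3,v1:inf,v2:14,v3:inf,v4:10,v5:0,v6:inf

step 1: dist = v0:3,v1:inf,v2:inf,v3:inf,v4:10,v5:0,v6:inf
step 2: dist = v0:3,v1:inf,v2:14,v3:inf,v4:10,v5:0,v6:inf
step 3: dist = v0:3,v1:inf,v2:14,v3:inf,v4:10,v5:0,v6:inf
step 4: dist = v0:3,v1:inf,v2:14,v3:inf,v4:10,v5:0,v6:inf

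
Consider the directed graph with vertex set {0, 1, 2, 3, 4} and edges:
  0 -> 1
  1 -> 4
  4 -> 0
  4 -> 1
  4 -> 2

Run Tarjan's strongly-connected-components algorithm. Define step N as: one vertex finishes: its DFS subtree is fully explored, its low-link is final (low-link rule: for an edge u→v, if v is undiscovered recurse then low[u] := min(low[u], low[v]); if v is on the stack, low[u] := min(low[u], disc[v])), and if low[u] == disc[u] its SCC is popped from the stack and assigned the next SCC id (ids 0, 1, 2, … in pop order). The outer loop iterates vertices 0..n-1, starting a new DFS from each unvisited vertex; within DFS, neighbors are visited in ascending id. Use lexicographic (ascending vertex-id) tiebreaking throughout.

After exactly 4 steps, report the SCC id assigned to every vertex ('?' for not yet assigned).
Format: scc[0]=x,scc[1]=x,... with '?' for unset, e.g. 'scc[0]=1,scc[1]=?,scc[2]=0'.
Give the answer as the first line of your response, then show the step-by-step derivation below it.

scc[0]=1,scc[1]=1,scc[2]=0,scc[3]=?,scc[4]=1

step 1: low=(low[0]=0,low[1]=1,low[2]=3,low[3]=?,low[4]=0); scc=(scc[0]=?,scc[1]=?,scc[2]=0,scc[3]=?,scc[4]=?)
step 2: low=(low[0]=0,low[1]=1,low[2]=3,low[3]=?,low[4]=0); scc=(scc[0]=?,scc[1]=?,scc[2]=0,scc[3]=?,scc[4]=?)
step 3: low=(low[0]=0,low[1]=0,low[2]=3,low[3]=?,low[4]=0); scc=(scc[0]=?,scc[1]=?,scc[2]=0,scc[3]=?,scc[4]=?)
step 4: low=(low[0]=0,low[1]=0,low[2]=3,low[3]=?,low[4]=0); scc=(scc[0]=1,scc[1]=1,scc[2]=0,scc[3]=?,scc[4]=1)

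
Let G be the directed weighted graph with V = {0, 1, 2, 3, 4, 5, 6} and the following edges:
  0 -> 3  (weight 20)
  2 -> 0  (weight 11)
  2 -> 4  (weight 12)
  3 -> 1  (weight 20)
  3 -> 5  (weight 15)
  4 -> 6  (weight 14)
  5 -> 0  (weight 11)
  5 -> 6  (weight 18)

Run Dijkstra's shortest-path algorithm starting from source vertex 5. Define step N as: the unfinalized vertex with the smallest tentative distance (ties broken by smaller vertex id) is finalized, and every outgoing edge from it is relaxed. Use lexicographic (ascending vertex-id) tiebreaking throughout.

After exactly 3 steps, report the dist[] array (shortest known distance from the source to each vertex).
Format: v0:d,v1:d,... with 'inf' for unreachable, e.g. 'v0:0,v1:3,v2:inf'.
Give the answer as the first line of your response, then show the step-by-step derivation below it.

v0:11,v1:inf,v2:inf,v3:31,v4:inf,v5:0,v6:18

step 1: dist = v0:11,v1:inf,v2:inf,v3:inf,v4:inf,v5:0,v6:18
step 2: dist = v0:11,v1:inf,v2:inf,v3:31,v4:inf,v5:0,v6:18
step 3: dist = v0:11,v1:inf,v2:inf,v3:31,v4:inf,v5:0,v6:18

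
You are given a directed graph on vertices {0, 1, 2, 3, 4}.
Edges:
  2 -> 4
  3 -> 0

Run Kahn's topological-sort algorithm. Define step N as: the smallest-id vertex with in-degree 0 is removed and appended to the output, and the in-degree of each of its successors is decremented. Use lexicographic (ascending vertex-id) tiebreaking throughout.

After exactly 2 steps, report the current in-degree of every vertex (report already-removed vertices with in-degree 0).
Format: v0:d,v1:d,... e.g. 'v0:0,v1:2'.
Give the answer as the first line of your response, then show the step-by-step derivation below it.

v0:1,v1:0,v2:0,v3:0,v4:0

step 1: output 1; order=[1]; indeg=(1,0,0,0,1)
step 2: output 2; order=[1,2]; indeg=(1,0,0,0,0)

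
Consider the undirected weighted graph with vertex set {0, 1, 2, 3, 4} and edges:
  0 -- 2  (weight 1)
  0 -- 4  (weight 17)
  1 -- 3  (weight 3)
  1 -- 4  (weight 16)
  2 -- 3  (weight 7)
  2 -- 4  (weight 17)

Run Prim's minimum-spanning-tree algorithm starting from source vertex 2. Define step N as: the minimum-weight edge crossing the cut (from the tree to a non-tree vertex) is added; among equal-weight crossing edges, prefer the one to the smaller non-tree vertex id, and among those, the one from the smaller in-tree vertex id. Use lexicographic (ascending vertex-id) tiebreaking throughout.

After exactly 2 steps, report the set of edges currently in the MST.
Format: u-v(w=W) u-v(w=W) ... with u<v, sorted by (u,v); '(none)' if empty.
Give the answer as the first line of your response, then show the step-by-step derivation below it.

0-2(w=1) 2-3(w=7)

step 1: add edge 0-2 (w=1); MST = {0-2(w=1)}
step 2: add edge 2-3 (w=7); MST = {0-2(w=1) 2-3(w=7)}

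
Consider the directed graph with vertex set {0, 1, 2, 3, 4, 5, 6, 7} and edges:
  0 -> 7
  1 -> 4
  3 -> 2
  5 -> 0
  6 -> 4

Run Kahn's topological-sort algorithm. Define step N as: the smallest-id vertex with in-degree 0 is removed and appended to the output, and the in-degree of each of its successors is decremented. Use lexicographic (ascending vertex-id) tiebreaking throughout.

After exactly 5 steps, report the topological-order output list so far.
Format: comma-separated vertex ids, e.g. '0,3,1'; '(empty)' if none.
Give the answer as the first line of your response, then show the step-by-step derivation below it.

1,3,2,5,0

step 1: output 1; order=[1]; indeg=(1,0,1,0,1,0,0,1)
step 2: output 3; order=[1,3]; indeg=(1,0,0,0,1,0,0,1)
step 3: output 2; order=[1,3,2]; indeg=(1,0,0,0,1,0,0,1)
step 4: output 5; order=[1,3,2,5]; indeg=(0,0,0,0,1,0,0,1)
step 5: output 0; order=[1,3,2,5,0]; indeg=(0,0,0,0,1,0,0,0)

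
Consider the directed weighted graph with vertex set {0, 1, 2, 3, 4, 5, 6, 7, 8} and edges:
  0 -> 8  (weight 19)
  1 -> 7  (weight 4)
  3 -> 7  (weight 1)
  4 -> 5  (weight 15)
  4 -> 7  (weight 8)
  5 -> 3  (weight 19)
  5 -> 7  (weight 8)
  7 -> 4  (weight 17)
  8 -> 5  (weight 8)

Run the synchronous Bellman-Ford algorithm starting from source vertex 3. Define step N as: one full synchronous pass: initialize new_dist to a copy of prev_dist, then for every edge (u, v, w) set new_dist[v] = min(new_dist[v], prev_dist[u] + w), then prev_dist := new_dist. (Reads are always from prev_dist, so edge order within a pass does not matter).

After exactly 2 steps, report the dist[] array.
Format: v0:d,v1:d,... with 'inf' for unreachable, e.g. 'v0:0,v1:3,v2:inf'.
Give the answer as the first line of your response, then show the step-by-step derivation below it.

v0:inf,v1:inf,v2:inf,v3:0,v4:18,v5:inf,v6:inf,v7:1,v8:inf

step 1: dist = v0:inf,v1:inf,v2:inf,v3:0,v4:inf,v5:inf,v6:inf,v7:1,v8:inf
step 2: dist = v0:inf,v1:inf,v2:inf,v3:0,v4:18,v5:inf,v6:inf,v7:1,v8:inf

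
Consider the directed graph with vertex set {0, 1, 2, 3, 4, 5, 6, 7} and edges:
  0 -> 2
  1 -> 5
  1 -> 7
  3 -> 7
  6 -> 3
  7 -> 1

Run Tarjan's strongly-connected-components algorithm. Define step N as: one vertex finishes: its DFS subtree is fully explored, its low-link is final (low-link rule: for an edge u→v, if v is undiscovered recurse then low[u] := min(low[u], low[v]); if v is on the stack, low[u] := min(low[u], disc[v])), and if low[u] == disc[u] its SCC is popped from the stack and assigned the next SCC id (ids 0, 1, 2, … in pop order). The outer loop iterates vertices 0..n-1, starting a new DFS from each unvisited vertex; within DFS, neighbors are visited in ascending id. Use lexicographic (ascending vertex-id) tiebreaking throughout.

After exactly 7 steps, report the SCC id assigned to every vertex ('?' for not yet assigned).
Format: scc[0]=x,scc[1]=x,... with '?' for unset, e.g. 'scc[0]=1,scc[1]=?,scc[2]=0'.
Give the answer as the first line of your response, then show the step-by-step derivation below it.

scc[0]=1,scc[1]=3,scc[2]=0,scc[3]=4,scc[4]=5,scc[5]=2,scc[6]=?,scc[7]=3

step 1: low=(low[0]=0,low[1]=?,low[2]=1,low[3]=?,low[4]=?,low[5]=?,low[6]=?,low[7]=?); scc=(scc[0]=?,scc[1]=?,scc[2]=0,scc[3]=?,scc[4]=?,scc[5]=?,scc[6]=?,scc[7]=?)
step 2: low=(low[0]=0,low[1]=?,low[2]=1,low[3]=?,low[4]=?,low[5]=?,low[6]=?,low[7]=?); scc=(scc[0]=1,scc[1]=?,scc[2]=0,scc[3]=?,scc[4]=?,scc[5]=?,scc[6]=?,scc[7]=?)
step 3: low=(low[0]=0,low[1]=2,low[2]=1,low[3]=?,low[4]=?,low[5]=3,low[6]=?,low[7]=?); scc=(scc[0]=1,scc[1]=?,scc[2]=0,scc[3]=?,scc[4]=?,scc[5]=2,scc[6]=?,scc[7]=?)
step 4: low=(low[0]=0,low[1]=2,low[2]=1,low[3]=?,low[4]=?,low[5]=3,low[6]=?,low[7]=2); scc=(scc[0]=1,scc[1]=?,scc[2]=0,scc[3]=?,scc[4]=?,scc[5]=2,scc[6]=?,scc[7]=?)
step 5: low=(low[0]=0,low[1]=2,low[2]=1,low[3]=?,low[4]=?,low[5]=3,low[6]=?,low[7]=2); scc=(scc[0]=1,scc[1]=3,scc[2]=0,scc[3]=?,scc[4]=?,scc[5]=2,scc[6]=?,scc[7]=3)
step 6: low=(low[0]=0,low[1]=2,low[2]=1,low[3]=5,low[4]=?,low[5]=3,low[6]=?,low[7]=2); scc=(scc[0]=1,scc[1]=3,scc[2]=0,scc[3]=4,scc[4]=?,scc[5]=2,scc[6]=?,scc[7]=3)
step 7: low=(low[0]=0,low[1]=2,low[2]=1,low[3]=5,low[4]=6,low[5]=3,low[6]=?,low[7]=2); scc=(scc[0]=1,scc[1]=3,scc[2]=0,scc[3]=4,scc[4]=5,scc[5]=2,scc[6]=?,scc[7]=3)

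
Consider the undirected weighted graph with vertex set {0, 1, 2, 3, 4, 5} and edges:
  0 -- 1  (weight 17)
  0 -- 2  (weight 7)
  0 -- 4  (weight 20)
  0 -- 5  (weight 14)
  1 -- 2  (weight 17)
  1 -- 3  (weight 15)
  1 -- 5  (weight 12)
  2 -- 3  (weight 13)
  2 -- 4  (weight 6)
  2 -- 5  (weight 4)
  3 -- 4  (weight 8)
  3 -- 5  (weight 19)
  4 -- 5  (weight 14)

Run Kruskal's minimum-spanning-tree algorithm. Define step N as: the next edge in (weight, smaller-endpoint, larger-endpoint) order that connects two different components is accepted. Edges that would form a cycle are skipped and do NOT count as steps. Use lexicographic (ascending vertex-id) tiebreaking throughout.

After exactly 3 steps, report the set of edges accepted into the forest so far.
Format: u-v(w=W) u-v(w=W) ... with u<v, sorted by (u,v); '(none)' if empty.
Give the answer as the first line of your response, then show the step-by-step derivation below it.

0-2(w=7) 2-4(w=6) 2-5(w=4)

step 1: add edge 2-5 (w=4); MST = {2-5(w=4)}
step 2: add edge 2-4 (w=6); MST = {2-4(w=6) 2-5(w=4)}
step 3: add edge 0-2 (w=7); MST = {0-2(w=7) 2-4(w=6) 2-5(w=4)}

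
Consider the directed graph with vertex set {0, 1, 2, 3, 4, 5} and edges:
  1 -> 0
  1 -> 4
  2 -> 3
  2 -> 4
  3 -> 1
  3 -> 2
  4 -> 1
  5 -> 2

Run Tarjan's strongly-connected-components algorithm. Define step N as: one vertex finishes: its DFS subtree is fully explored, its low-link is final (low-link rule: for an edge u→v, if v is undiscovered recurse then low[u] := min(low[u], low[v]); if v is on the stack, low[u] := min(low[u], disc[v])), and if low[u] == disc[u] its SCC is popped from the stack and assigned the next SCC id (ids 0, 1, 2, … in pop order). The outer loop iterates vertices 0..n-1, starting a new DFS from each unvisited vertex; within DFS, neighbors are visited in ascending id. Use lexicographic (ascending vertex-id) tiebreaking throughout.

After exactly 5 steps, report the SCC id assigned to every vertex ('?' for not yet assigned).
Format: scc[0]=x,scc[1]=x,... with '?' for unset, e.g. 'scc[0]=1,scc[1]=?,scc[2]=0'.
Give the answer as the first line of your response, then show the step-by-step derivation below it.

scc[0]=0,scc[1]=1,scc[2]=2,scc[3]=2,scc[4]=1,scc[5]=?

step 1: low=(low[0]=0,low[1]=?,low[2]=?,low[3]=?,low[4]=?,low[5]=?); scc=(scc[0]=0,scc[1]=?,scc[2]=?,scc[3]=?,scc[4]=?,scc[5]=?)
step 2: low=(low[0]=0,low[1]=1,low[2]=?,low[3]=?,low[4]=1,low[5]=?); scc=(scc[0]=0,scc[1]=?,scc[2]=?,scc[3]=?,scc[4]=?,scc[5]=?)
step 3: low=(low[0]=0,low[1]=1,low[2]=?,low[3]=?,low[4]=1,low[5]=?); scc=(scc[0]=0,scc[1]=1,scc[2]=?,scc[3]=?,scc[4]=1,scc[5]=?)
step 4: low=(low[0]=0,low[1]=1,low[2]=3,low[3]=3,low[4]=1,low[5]=?); scc=(scc[0]=0,scc[1]=1,scc[2]=?,scc[3]=?,scc[4]=1,scc[5]=?)
step 5: low=(low[0]=0,low[1]=1,low[2]=3,low[3]=3,low[4]=1,low[5]=?); scc=(scc[0]=0,scc[1]=1,scc[2]=2,scc[3]=2,scc[4]=1,scc[5]=?)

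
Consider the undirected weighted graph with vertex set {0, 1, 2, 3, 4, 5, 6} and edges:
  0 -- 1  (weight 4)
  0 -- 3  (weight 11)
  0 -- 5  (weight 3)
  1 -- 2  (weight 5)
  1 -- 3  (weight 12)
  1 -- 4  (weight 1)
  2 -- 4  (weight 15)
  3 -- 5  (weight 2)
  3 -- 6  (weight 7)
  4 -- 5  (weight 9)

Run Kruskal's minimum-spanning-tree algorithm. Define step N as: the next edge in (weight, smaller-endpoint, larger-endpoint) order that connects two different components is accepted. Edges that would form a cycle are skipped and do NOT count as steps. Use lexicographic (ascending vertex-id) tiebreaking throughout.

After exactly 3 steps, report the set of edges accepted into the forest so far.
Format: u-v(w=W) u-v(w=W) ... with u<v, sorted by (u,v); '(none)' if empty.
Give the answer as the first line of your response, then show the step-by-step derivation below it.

0-5(w=3) 1-4(w=1) 3-5(w=2)

step 1: add edge 1-4 (w=1); MST = {1-4(w=1)}
step 2: add edge 3-5 (w=2); MST = {1-4(w=1) 3-5(w=2)}
step 3: add edge 0-5 (w=3); MST = {0-5(w=3) 1-4(w=1) 3-5(w=2)}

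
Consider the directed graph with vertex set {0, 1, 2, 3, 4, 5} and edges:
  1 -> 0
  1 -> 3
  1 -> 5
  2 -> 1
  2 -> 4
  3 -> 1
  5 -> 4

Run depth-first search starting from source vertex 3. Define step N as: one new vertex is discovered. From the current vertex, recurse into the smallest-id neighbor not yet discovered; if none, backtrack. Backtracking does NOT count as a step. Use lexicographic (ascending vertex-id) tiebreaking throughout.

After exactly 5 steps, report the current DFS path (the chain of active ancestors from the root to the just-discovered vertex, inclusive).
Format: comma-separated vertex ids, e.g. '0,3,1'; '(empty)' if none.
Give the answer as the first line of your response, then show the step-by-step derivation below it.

3,1,5,4

step 1: discover 3; path=3; order=3
step 2: discover 1; path=3>1; order=3,1
step 3: discover 0; path=3>1>0; order=3,1,0
step 4: discover 5; path=3>1>5; order=3,1,0,5
step 5: discover 4; path=3>1>5>4; order=3,1,0,5,4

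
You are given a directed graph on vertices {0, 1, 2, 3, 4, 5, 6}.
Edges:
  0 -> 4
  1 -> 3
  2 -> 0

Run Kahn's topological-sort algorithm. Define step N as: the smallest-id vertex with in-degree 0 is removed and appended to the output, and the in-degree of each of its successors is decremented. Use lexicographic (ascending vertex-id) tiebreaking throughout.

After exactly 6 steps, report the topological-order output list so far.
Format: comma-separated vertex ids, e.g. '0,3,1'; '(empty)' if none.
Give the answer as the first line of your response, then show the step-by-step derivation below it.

1,2,0,3,4,5

step 1: output 1; order=[1]; indeg=(1,0,0,0,1,0,0)
step 2: output 2; order=[1,2]; indeg=(0,0,0,0,1,0,0)
step 3: output 0; order=[1,2,0]; indeg=(0,0,0,0,0,0,0)
step 4: output 3; order=[1,2,0,3]; indeg=(0,0,0,0,0,0,0)
step 5: output 4; order=[1,2,0,3,4]; indeg=(0,0,0,0,0,0,0)
step 6: output 5; order=[1,2,0,3,4,5]; indeg=(0,0,0,0,0,0,0)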